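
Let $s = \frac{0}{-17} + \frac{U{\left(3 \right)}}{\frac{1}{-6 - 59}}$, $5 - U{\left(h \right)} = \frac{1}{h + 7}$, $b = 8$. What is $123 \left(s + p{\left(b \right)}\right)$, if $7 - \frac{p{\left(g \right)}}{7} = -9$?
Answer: $- \frac{50799}{2} \approx -25400.0$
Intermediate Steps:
$p{\left(g \right)} = 112$ ($p{\left(g \right)} = 49 - -63 = 49 + 63 = 112$)
$U{\left(h \right)} = 5 - \frac{1}{7 + h}$ ($U{\left(h \right)} = 5 - \frac{1}{h + 7} = 5 - \frac{1}{7 + h}$)
$s = - \frac{637}{2}$ ($s = \frac{0}{-17} + \frac{\frac{1}{7 + 3} \left(34 + 5 \cdot 3\right)}{\frac{1}{-6 - 59}} = 0 \left(- \frac{1}{17}\right) + \frac{\frac{1}{10} \left(34 + 15\right)}{\frac{1}{-65}} = 0 + \frac{\frac{1}{10} \cdot 49}{- \frac{1}{65}} = 0 + \frac{49}{10} \left(-65\right) = 0 - \frac{637}{2} = - \frac{637}{2} \approx -318.5$)
$123 \left(s + p{\left(b \right)}\right) = 123 \left(- \frac{637}{2} + 112\right) = 123 \left(- \frac{413}{2}\right) = - \frac{50799}{2}$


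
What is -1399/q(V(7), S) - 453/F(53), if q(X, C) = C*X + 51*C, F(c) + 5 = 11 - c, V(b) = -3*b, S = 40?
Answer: 477847/56400 ≈ 8.4725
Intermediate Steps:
F(c) = 6 - c (F(c) = -5 + (11 - c) = 6 - c)
q(X, C) = 51*C + C*X
-1399/q(V(7), S) - 453/F(53) = -1399*1/(40*(51 - 3*7)) - 453/(6 - 1*53) = -1399*1/(40*(51 - 21)) - 453/(6 - 53) = -1399/(40*30) - 453/(-47) = -1399/1200 - 453*(-1/47) = -1399*1/1200 + 453/47 = -1399/1200 + 453/47 = 477847/56400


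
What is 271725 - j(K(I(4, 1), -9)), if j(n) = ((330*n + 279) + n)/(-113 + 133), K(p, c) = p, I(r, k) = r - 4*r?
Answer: 5438193/20 ≈ 2.7191e+5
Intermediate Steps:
I(r, k) = -3*r
j(n) = 279/20 + 331*n/20 (j(n) = ((279 + 330*n) + n)/20 = (279 + 331*n)*(1/20) = 279/20 + 331*n/20)
271725 - j(K(I(4, 1), -9)) = 271725 - (279/20 + 331*(-3*4)/20) = 271725 - (279/20 + (331/20)*(-12)) = 271725 - (279/20 - 993/5) = 271725 - 1*(-3693/20) = 271725 + 3693/20 = 5438193/20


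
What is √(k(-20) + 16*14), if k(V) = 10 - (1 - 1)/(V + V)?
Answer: 3*√26 ≈ 15.297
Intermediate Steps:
k(V) = 10 (k(V) = 10 - 0/(2*V) = 10 - 0*1/(2*V) = 10 - 1*0 = 10 + 0 = 10)
√(k(-20) + 16*14) = √(10 + 16*14) = √(10 + 224) = √234 = 3*√26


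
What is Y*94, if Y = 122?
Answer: 11468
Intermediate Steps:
Y*94 = 122*94 = 11468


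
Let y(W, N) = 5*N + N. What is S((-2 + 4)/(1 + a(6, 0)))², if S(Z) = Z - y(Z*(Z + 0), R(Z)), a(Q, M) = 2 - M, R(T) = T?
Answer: 100/9 ≈ 11.111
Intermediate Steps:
y(W, N) = 6*N
S(Z) = -5*Z (S(Z) = Z - 6*Z = -5*Z)
S((-2 + 4)/(1 + a(6, 0)))² = (-5*(-2 + 4)/(1 + (2 - 1*0)))² = (-10/(1 + (2 + 0)))² = (-10/(1 + 2))² = (-10/3)² = 100/9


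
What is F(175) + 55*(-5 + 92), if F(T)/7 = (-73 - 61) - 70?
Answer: 3357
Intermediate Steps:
F(T) = -1428 (F(T) = 7*((-73 - 61) - 70) = 7*(-134 - 70) = 7*(-204) = -1428)
F(175) + 55*(-5 + 92) = -1428 + 55*(-5 + 92) = -1428 + 55*87 = -1428 + 4785 = 3357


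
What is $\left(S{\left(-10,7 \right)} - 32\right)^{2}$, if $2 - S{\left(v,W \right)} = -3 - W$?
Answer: $400$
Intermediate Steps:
$S{\left(v,W \right)} = 5 + W$ ($S{\left(v,W \right)} = 2 - \left(-3 - W\right) = 2 + \left(3 + W\right) = 5 + W$)
$\left(S{\left(-10,7 \right)} - 32\right)^{2} = \left(\left(5 + 7\right) - 32\right)^{2} = \left(12 - 32\right)^{2} = \left(-20\right)^{2} = 400$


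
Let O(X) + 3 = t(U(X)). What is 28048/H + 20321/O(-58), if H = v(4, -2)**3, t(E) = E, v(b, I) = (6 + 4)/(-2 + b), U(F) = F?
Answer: -829197/7625 ≈ -108.75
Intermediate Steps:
v(b, I) = 10/(-2 + b)
O(X) = -3 + X
H = 125 (H = (10/(-2 + 4))**3 = (10/2)**3 = (10*(1/2))**3 = 5**3 = 125)
28048/H + 20321/O(-58) = 28048/125 + 20321/(-3 - 58) = 28048*(1/125) + 20321/(-61) = 28048/125 + 20321*(-1/61) = 28048/125 - 20321/61 = -829197/7625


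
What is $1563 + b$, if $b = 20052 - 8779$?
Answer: $12836$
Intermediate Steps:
$b = 11273$
$1563 + b = 1563 + 11273 = 12836$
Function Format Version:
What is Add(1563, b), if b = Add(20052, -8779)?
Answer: 12836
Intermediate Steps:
b = 11273
Add(1563, b) = Add(1563, 11273) = 12836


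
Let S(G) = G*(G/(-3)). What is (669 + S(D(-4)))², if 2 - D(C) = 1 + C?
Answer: 3928324/9 ≈ 4.3648e+5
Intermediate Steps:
D(C) = 1 - C (D(C) = 2 - (1 + C) = 2 + (-1 - C) = 1 - C)
S(G) = -G²/3 (S(G) = G*(G*(-⅓)) = G*(-G/3) = -G²/3)
(669 + S(D(-4)))² = (669 - (1 - 1*(-4))²/3)² = (669 - (1 + 4)²/3)² = (669 - ⅓*5²)² = (669 - ⅓*25)² = (669 - 25/3)² = (1982/3)² = 3928324/9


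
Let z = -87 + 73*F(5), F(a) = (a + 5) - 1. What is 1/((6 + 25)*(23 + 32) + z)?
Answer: 1/2275 ≈ 0.00043956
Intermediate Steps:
F(a) = 4 + a (F(a) = (5 + a) - 1 = 4 + a)
z = 570 (z = -87 + 73*(4 + 5) = -87 + 73*9 = -87 + 657 = 570)
1/((6 + 25)*(23 + 32) + z) = 1/((6 + 25)*(23 + 32) + 570) = 1/(31*55 + 570) = 1/(1705 + 570) = 1/2275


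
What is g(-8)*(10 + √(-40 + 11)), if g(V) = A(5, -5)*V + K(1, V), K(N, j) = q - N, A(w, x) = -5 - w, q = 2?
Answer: 810 + 81*I*√29 ≈ 810.0 + 436.2*I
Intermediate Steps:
K(N, j) = 2 - N
g(V) = 1 - 10*V (g(V) = (-5 - 1*5)*V + (2 - 1*1) = (-5 - 5)*V + (2 - 1) = -10*V + 1 = 1 - 10*V)
g(-8)*(10 + √(-40 + 11)) = (1 - 10*(-8))*(10 + √(-40 + 11)) = (1 + 80)*(10 + √(-29)) = 81*(10 + I*√29) = 810 + 81*I*√29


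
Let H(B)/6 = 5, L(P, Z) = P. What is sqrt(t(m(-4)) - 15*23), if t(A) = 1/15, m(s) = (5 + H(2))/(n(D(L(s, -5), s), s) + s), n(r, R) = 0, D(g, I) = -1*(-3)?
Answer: I*sqrt(77610)/15 ≈ 18.572*I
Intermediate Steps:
D(g, I) = 3
H(B) = 30 (H(B) = 6*5 = 30)
m(s) = 35/s (m(s) = (5 + 30)/(0 + s) = 35/s)
t(A) = 1/15
sqrt(t(m(-4)) - 15*23) = sqrt(1/15 - 15*23) = sqrt(1/15 - 345) = sqrt(-5174/15) = I*sqrt(77610)/15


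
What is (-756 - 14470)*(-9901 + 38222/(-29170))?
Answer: 2199018034296/14585 ≈ 1.5077e+8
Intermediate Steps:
(-756 - 14470)*(-9901 + 38222/(-29170)) = -15226*(-9901 + 38222*(-1/29170)) = -15226*(-9901 - 19111/14585) = -15226*(-144425196/14585) = 2199018034296/14585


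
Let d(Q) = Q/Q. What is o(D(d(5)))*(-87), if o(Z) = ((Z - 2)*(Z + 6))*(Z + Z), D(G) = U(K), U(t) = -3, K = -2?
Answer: -7830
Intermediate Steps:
d(Q) = 1
D(G) = -3
o(Z) = 2*Z*(-2 + Z)*(6 + Z) (o(Z) = ((-2 + Z)*(6 + Z))*(2*Z) = 2*Z*(-2 + Z)*(6 + Z))
o(D(d(5)))*(-87) = (2*(-3)*(-12 + (-3)² + 4*(-3)))*(-87) = (2*(-3)*(-12 + 9 - 12))*(-87) = (2*(-3)*(-15))*(-87) = 90*(-87) = -7830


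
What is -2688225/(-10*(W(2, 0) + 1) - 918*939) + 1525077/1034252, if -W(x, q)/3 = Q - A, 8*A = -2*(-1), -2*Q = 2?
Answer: 8189987896023/1783152838948 ≈ 4.5930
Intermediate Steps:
Q = -1 (Q = -½*2 = -1)
A = ¼ (A = (-2*(-1))/8 = (⅛)*2 = ¼ ≈ 0.25000)
W(x, q) = 15/4 (W(x, q) = -3*(-1 - 1*¼) = -3*(-1 - ¼) = -3*(-5/4) = 15/4)
-2688225/(-10*(W(2, 0) + 1) - 918*939) + 1525077/1034252 = -2688225/(-10*(15/4 + 1) - 918*939) + 1525077/1034252 = -2688225/(-10*19/4 - 862002) + 1525077*(1/1034252) = -2688225/(-95/2 - 862002) + 1525077/1034252 = -2688225/(-1724099/2) + 1525077/1034252 = -2688225*(-2/1724099) + 1525077/1034252 = 5376450/1724099 + 1525077/1034252 = 8189987896023/1783152838948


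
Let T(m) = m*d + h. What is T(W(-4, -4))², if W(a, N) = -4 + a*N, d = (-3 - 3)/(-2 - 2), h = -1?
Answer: 289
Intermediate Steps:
d = 3/2 (d = -6/(-4) = -6*(-¼) = 3/2 ≈ 1.5000)
W(a, N) = -4 + N*a
T(m) = -1 + 3*m/2 (T(m) = m*(3/2) - 1 = 3*m/2 - 1 = -1 + 3*m/2)
T(W(-4, -4))² = (-1 + 3*(-4 - 4*(-4))/2)² = (-1 + 3*(-4 + 16)/2)² = (-1 + (3/2)*12)² = (-1 + 18)² = 17² = 289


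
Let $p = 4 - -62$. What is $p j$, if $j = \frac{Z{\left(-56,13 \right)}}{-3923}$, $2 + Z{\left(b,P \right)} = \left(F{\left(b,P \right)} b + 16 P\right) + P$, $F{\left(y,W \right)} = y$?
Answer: $- \frac{221430}{3923} \approx -56.444$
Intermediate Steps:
$Z{\left(b,P \right)} = -2 + b^{2} + 17 P$ ($Z{\left(b,P \right)} = -2 + \left(\left(b b + 16 P\right) + P\right) = -2 + \left(\left(b^{2} + 16 P\right) + P\right) = -2 + \left(b^{2} + 17 P\right) = -2 + b^{2} + 17 P$)
$p = 66$ ($p = 4 + 62 = 66$)
$j = - \frac{3355}{3923}$ ($j = \frac{-2 + \left(-56\right)^{2} + 17 \cdot 13}{-3923} = \left(-2 + 3136 + 221\right) \left(- \frac{1}{3923}\right) = 3355 \left(- \frac{1}{3923}\right) = - \frac{3355}{3923} \approx -0.85521$)
$p j = 66 \left(- \frac{3355}{3923}\right) = - \frac{221430}{3923}$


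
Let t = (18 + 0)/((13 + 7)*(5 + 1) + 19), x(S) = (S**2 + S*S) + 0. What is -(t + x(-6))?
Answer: -10026/139 ≈ -72.130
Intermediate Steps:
x(S) = 2*S**2 (x(S) = (S**2 + S**2) + 0 = 2*S**2 + 0 = 2*S**2)
t = 18/139 (t = 18/(20*6 + 19) = 18/(120 + 19) = 18/139 ≈ 0.12950)
-(t + x(-6)) = -(18/139 + 2*(-6)**2) = -(18/139 + 2*36) = -(18/139 + 72) = -1*10026/139 = -10026/139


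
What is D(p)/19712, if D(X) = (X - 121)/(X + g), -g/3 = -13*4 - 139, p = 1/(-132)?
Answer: -15973/1490917120 ≈ -1.0714e-5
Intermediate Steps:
p = -1/132 ≈ -0.0075758
g = 573 (g = -3*(-13*4 - 139) = -3*(-52 - 139) = -3*(-191) = 573)
D(X) = (-121 + X)/(573 + X) (D(X) = (X - 121)/(X + 573) = (-121 + X)/(573 + X))
D(p)/19712 = ((-121 - 1/132)/(573 - 1/132))/19712 = (-15973/132/(75635/132))*(1/19712) = ((132/75635)*(-15973/132))*(1/19712) = -15973/75635*1/19712 = -15973/1490917120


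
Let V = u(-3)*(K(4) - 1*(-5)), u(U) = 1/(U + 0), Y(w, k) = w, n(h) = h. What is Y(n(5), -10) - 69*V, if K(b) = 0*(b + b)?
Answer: 120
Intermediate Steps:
K(b) = 0 (K(b) = 0*(2*b) = 0)
u(U) = 1/U
V = -5/3 (V = (0 - 1*(-5))/(-3) = -(0 + 5)/3 = -⅓*5 = -5/3 ≈ -1.6667)
Y(n(5), -10) - 69*V = 5 - 69*(-5/3) = 5 + 115 = 120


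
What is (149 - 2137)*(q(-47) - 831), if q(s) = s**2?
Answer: -2739464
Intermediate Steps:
(149 - 2137)*(q(-47) - 831) = (149 - 2137)*((-47)**2 - 831) = -1988*(2209 - 831) = -1988*1378 = -2739464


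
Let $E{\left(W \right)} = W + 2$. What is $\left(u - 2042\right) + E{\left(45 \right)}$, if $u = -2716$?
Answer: $-4711$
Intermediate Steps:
$E{\left(W \right)} = 2 + W$
$\left(u - 2042\right) + E{\left(45 \right)} = \left(-2716 - 2042\right) + \left(2 + 45\right) = -4758 + 47 = -4711$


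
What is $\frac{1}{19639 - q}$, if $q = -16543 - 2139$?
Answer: $\frac{1}{38321} \approx 2.6095 \cdot 10^{-5}$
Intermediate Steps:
$q = -18682$
$\frac{1}{19639 - q} = \frac{1}{19639 - -18682} = \frac{1}{19639 + 18682} = \frac{1}{38321}$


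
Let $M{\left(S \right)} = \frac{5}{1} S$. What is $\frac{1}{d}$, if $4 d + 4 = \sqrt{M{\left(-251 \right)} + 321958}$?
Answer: $\frac{16}{320687} + \frac{4 \sqrt{320703}}{320687} \approx 0.0071136$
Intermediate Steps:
$M{\left(S \right)} = 5 S$ ($M{\left(S \right)} = 5 \cdot 1 S = 5 S$)
$d = -1 + \frac{\sqrt{320703}}{4}$ ($d = -1 + \frac{\sqrt{5 \left(-251\right) + 321958}}{4} = -1 + \frac{\sqrt{-1255 + 321958}}{4} = -1 + \frac{\sqrt{320703}}{4} \approx 140.58$)
$\frac{1}{d} = \frac{1}{-1 + \frac{\sqrt{320703}}{4}}$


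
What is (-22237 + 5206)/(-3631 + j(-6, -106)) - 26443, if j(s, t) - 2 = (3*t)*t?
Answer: -113628004/4297 ≈ -26444.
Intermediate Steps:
j(s, t) = 2 + 3*t² (j(s, t) = 2 + (3*t)*t = 2 + 3*t²)
(-22237 + 5206)/(-3631 + j(-6, -106)) - 26443 = (-22237 + 5206)/(-3631 + (2 + 3*(-106)²)) - 26443 = -17031/(-3631 + (2 + 3*11236)) - 26443 = -17031/(-3631 + (2 + 33708)) - 26443 = -17031/(-3631 + 33710) - 26443 = -17031/30079 - 26443 = -17031*1/30079 - 26443 = -2433/4297 - 26443 = -113628004/4297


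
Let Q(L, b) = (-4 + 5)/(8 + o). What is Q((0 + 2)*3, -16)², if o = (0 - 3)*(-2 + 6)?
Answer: 1/16 ≈ 0.062500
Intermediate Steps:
o = -12 (o = -3*4 = -12)
Q(L, b) = -¼ (Q(L, b) = (-4 + 5)/(8 - 12) = 1/(-4) = 1*(-¼) = -¼)
Q((0 + 2)*3, -16)² = (-¼)² = 1/16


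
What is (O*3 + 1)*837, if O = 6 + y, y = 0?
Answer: 15903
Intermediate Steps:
O = 6 (O = 6 + 0 = 6)
(O*3 + 1)*837 = (6*3 + 1)*837 = (18 + 1)*837 = 19*837 = 15903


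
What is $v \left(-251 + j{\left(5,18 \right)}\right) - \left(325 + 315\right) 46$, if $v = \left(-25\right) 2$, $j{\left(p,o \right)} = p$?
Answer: $-17140$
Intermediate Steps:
$v = -50$
$v \left(-251 + j{\left(5,18 \right)}\right) - \left(325 + 315\right) 46 = - 50 \left(-251 + 5\right) - \left(325 + 315\right) 46 = \left(-50\right) \left(-246\right) - 640 \cdot 46 = 12300 - 29440 = -17140$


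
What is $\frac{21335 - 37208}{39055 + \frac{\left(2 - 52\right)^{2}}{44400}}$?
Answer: $- \frac{7047612}{17340445} \approx -0.40643$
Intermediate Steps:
$\frac{21335 - 37208}{39055 + \frac{\left(2 - 52\right)^{2}}{44400}} = - \frac{15873}{39055 + \left(-50\right)^{2} \cdot \frac{1}{44400}} = - \frac{15873}{39055 + 2500 \cdot \frac{1}{44400}} = - \frac{15873}{39055 + \frac{25}{444}} = - \frac{15873}{\frac{17340445}{444}} = \left(-15873\right) \frac{444}{17340445} = - \frac{7047612}{17340445}$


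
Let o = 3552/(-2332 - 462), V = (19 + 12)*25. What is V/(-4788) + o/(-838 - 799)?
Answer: -1763835487/10949624532 ≈ -0.16109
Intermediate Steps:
V = 775 (V = 31*25 = 775)
o = -1776/1397 (o = 3552/(-2794) = 3552*(-1/2794) = -1776/1397 ≈ -1.2713)
V/(-4788) + o/(-838 - 799) = 775/(-4788) - 1776/(1397*(-838 - 799)) = 775*(-1/4788) - 1776/1397/(-1637) = -775/4788 - 1776/1397*(-1/1637) = -775/4788 + 1776/2286889 = -1763835487/10949624532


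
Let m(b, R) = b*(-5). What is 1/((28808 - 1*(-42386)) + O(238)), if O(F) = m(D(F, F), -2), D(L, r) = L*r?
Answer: -1/212026 ≈ -4.7164e-6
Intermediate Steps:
m(b, R) = -5*b
O(F) = -5*F² (O(F) = -5*F*F = -5*F²)
1/((28808 - 1*(-42386)) + O(238)) = 1/((28808 - 1*(-42386)) - 5*238²) = 1/((28808 + 42386) - 5*56644) = 1/(71194 - 283220) = 1/(-212026) = -1/212026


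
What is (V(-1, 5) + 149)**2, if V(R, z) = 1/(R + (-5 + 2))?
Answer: 354025/16 ≈ 22127.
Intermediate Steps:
V(R, z) = 1/(-3 + R) (V(R, z) = 1/(R - 3) = 1/(-3 + R))
(V(-1, 5) + 149)**2 = (1/(-3 - 1) + 149)**2 = (1/(-4) + 149)**2 = (-1/4 + 149)**2 = (595/4)**2 = 354025/16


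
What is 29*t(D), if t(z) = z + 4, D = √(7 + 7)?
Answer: 116 + 29*√14 ≈ 224.51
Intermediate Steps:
D = √14 ≈ 3.7417
t(z) = 4 + z
29*t(D) = 29*(4 + √14) = 116 + 29*√14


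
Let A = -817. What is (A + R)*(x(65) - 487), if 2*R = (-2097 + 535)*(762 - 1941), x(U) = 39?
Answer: -412151936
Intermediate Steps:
R = 920799 (R = ((-2097 + 535)*(762 - 1941))/2 = (-1562*(-1179))/2 = (1/2)*1841598 = 920799)
(A + R)*(x(65) - 487) = (-817 + 920799)*(39 - 487) = 919982*(-448) = -412151936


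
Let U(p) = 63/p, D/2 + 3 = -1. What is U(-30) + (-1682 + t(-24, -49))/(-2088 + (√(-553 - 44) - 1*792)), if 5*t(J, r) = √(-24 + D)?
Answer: (-43660*I - 21*√597 + 8*√2)/(10*(√597 + 2880*I)) ≈ -1.516 + 0.0045617*I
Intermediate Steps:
D = -8 (D = -6 + 2*(-1) = -6 - 2 = -8)
t(J, r) = 4*I*√2/5 (t(J, r) = √(-24 - 8)/5 = √(-32)/5 = (4*I*√2)/5 = 4*I*√2/5)
U(-30) + (-1682 + t(-24, -49))/(-2088 + (√(-553 - 44) - 1*792)) = 63/(-30) + (-1682 + 4*I*√2/5)/(-2088 + (√(-553 - 44) - 1*792)) = 63*(-1/30) + (-1682 + 4*I*√2/5)/(-2088 + (√(-597) - 792)) = -21/10 + (-1682 + 4*I*√2/5)/(-2088 + (I*√597 - 792)) = -21/10 + (-1682 + 4*I*√2/5)/(-2088 + (-792 + I*√597)) = -21/10 + (-1682 + 4*I*√2/5)/(-2880 + I*√597)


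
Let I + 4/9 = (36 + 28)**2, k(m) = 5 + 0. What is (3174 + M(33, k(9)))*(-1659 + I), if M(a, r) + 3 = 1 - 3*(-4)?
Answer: 69821936/9 ≈ 7.7580e+6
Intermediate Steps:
k(m) = 5
I = 36860/9 (I = -4/9 + (36 + 28)**2 = -4/9 + 64**2 = -4/9 + 4096 = 36860/9 ≈ 4095.6)
M(a, r) = 10 (M(a, r) = -3 + (1 - 3*(-4)) = -3 + (1 + 12) = -3 + 13 = 10)
(3174 + M(33, k(9)))*(-1659 + I) = (3174 + 10)*(-1659 + 36860/9) = 3184*(21929/9) = 69821936/9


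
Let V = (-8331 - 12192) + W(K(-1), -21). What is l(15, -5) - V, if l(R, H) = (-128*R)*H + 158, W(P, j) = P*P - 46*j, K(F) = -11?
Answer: 29194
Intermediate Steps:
W(P, j) = P² - 46*j
V = -19436 (V = (-8331 - 12192) + ((-11)² - 46*(-21)) = -20523 + (121 + 966) = -20523 + 1087 = -19436)
l(R, H) = 158 - 128*H*R (l(R, H) = -128*H*R + 158 = 158 - 128*H*R)
l(15, -5) - V = (158 - 128*(-5)*15) - 1*(-19436) = (158 + 9600) + 19436 = 9758 + 19436 = 29194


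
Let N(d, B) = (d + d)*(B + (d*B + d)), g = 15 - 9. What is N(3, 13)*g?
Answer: 1980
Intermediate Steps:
g = 6
N(d, B) = 2*d*(B + d + B*d) (N(d, B) = (2*d)*(B + (B*d + d)) = (2*d)*(B + (d + B*d)) = (2*d)*(B + d + B*d) = 2*d*(B + d + B*d))
N(3, 13)*g = (2*3*(13 + 3 + 13*3))*6 = (2*3*(13 + 3 + 39))*6 = (2*3*55)*6 = 330*6 = 1980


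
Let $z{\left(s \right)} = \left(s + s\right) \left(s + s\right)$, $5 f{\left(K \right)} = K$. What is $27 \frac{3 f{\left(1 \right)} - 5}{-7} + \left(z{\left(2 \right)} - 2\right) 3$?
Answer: $\frac{2064}{35} \approx 58.971$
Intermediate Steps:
$f{\left(K \right)} = \frac{K}{5}$
$z{\left(s \right)} = 4 s^{2}$ ($z{\left(s \right)} = 2 s 2 s = 4 s^{2}$)
$27 \frac{3 f{\left(1 \right)} - 5}{-7} + \left(z{\left(2 \right)} - 2\right) 3 = 27 \frac{3 \cdot \frac{1}{5} \cdot 1 - 5}{-7} + \left(4 \cdot 2^{2} - 2\right) 3 = 27 \left(3 \cdot \frac{1}{5} - 5\right) \left(- \frac{1}{7}\right) + \left(4 \cdot 4 - 2\right) 3 = 27 \left(\frac{3}{5} - 5\right) \left(- \frac{1}{7}\right) + \left(16 - 2\right) 3 = 27 \left(\left(- \frac{22}{5}\right) \left(- \frac{1}{7}\right)\right) + 14 \cdot 3 = 27 \cdot \frac{22}{35} + 42 = \frac{594}{35} + 42 = \frac{2064}{35}$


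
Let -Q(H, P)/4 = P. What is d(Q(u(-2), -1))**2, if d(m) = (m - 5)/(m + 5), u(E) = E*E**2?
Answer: 1/81 ≈ 0.012346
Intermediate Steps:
u(E) = E**3
Q(H, P) = -4*P
d(m) = (-5 + m)/(5 + m)
d(Q(u(-2), -1))**2 = ((-5 - 4*(-1))/(5 - 4*(-1)))**2 = ((-5 + 4)/(5 + 4))**2 = (-1/9)**2 = 1/81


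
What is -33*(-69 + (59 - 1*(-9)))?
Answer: 33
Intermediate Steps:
-33*(-69 + (59 - 1*(-9))) = -33*(-69 + (59 + 9)) = -33*(-69 + 68) = -33*(-1) = 33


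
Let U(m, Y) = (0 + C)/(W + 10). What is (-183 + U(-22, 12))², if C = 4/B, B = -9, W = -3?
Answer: 133010089/3969 ≈ 33512.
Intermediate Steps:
C = -4/9 (C = 4/(-9) = 4*(-⅑) = -4/9 ≈ -0.44444)
U(m, Y) = -4/63 (U(m, Y) = (0 - 4/9)/(-3 + 10) = -4/9/7 = -4/9*⅐ = -4/63)
(-183 + U(-22, 12))² = (-183 - 4/63)² = (-11533/63)² = 133010089/3969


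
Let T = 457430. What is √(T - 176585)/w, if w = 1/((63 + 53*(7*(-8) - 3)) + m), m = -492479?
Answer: -117443691*√5 ≈ -2.6261e+8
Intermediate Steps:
w = -1/495543 (w = 1/((63 + 53*(7*(-8) - 3)) - 492479) = 1/((63 + 53*(-56 - 3)) - 492479) = 1/((63 + 53*(-59)) - 492479) = 1/((63 - 3127) - 492479) = 1/(-3064 - 492479) = 1/(-495543) = -1/495543 ≈ -2.0180e-6)
√(T - 176585)/w = √(457430 - 176585)/(-1/495543) = √280845*(-495543) = (237*√5)*(-495543) = -117443691*√5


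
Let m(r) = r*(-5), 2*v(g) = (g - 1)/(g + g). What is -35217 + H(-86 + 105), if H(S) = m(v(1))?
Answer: -35217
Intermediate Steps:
v(g) = (-1 + g)/(4*g) (v(g) = ((g - 1)/(g + g))/2 = ((-1 + g)/((2*g)))/2 = ((-1 + g)*(1/(2*g)))/2 = ((-1 + g)/(2*g))/2 = (-1 + g)/(4*g))
m(r) = -5*r
H(S) = 0 (H(S) = -5*(-1 + 1)/(4*1) = -5*0/4 = -5*0 = 0)
-35217 + H(-86 + 105) = -35217 + 0 = -35217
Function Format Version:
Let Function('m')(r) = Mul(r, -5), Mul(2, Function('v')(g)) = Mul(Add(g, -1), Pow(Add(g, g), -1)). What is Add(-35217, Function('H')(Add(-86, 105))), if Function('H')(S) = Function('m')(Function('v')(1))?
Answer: -35217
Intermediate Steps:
Function('v')(g) = Mul(Rational(1, 4), Pow(g, -1), Add(-1, g)) (Function('v')(g) = Mul(Rational(1, 2), Mul(Add(g, -1), Pow(Add(g, g), -1))) = Mul(Rational(1, 2), Mul(Add(-1, g), Pow(Mul(2, g), -1))) = Mul(Rational(1, 2), Mul(Add(-1, g), Mul(Rational(1, 2), Pow(g, -1)))) = Mul(Rational(1, 2), Mul(Rational(1, 2), Pow(g, -1), Add(-1, g))) = Mul(Rational(1, 4), Pow(g, -1), Add(-1, g)))
Function('m')(r) = Mul(-5, r)
Function('H')(S) = 0 (Function('H')(S) = Mul(-5, Mul(Rational(1, 4), Pow(1, -1), Add(-1, 1))) = Mul(-5, Mul(Rational(1, 4), 1, 0)) = Mul(-5, 0) = 0)
Add(-35217, Function('H')(Add(-86, 105))) = Add(-35217, 0) = -35217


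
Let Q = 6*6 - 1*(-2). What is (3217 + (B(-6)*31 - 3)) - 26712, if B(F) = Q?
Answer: -22320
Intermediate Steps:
Q = 38 (Q = 36 + 2 = 38)
B(F) = 38
(3217 + (B(-6)*31 - 3)) - 26712 = (3217 + (38*31 - 3)) - 26712 = (3217 + (1178 - 3)) - 26712 = (3217 + 1175) - 26712 = 4392 - 26712 = -22320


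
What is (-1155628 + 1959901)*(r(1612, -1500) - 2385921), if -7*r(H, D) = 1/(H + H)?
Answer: -43306453775696217/22568 ≈ -1.9189e+12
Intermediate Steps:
r(H, D) = -1/(14*H) (r(H, D) = -1/(7*(H + H)) = -1/(2*H)/7 = -1/(14*H))
(-1155628 + 1959901)*(r(1612, -1500) - 2385921) = (-1155628 + 1959901)*(-1/14/1612 - 2385921) = 804273*(-1/14*1/1612 - 2385921) = 804273*(-1/22568 - 2385921) = 804273*(-53845465129/22568) = -43306453775696217/22568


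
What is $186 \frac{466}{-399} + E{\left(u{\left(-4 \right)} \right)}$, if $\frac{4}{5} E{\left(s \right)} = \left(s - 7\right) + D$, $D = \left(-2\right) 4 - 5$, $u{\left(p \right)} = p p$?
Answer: $- \frac{29557}{133} \approx -222.23$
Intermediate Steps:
$u{\left(p \right)} = p^{2}$
$D = -13$ ($D = -8 - 5 = -13$)
$E{\left(s \right)} = -25 + \frac{5 s}{4}$ ($E{\left(s \right)} = \frac{5 \left(\left(s - 7\right) - 13\right)}{4} = \frac{5 \left(\left(-7 + s\right) - 13\right)}{4} = \frac{5 \left(-20 + s\right)}{4} = -25 + \frac{5 s}{4}$)
$186 \frac{466}{-399} + E{\left(u{\left(-4 \right)} \right)} = 186 \frac{466}{-399} - \left(25 - \frac{5 \left(-4\right)^{2}}{4}\right) = 186 \cdot 466 \left(- \frac{1}{399}\right) + \left(-25 + \frac{5}{4} \cdot 16\right) = 186 \left(- \frac{466}{399}\right) + \left(-25 + 20\right) = - \frac{28892}{133} - 5 = - \frac{29557}{133}$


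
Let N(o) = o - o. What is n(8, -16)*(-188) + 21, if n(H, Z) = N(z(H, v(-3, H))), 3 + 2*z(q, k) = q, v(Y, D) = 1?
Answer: 21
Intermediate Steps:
z(q, k) = -3/2 + q/2
N(o) = 0
n(H, Z) = 0
n(8, -16)*(-188) + 21 = 0*(-188) + 21 = 0 + 21 = 21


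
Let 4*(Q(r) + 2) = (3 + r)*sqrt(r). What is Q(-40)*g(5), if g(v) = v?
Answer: -10 - 185*I*sqrt(10)/2 ≈ -10.0 - 292.51*I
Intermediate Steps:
Q(r) = -2 + sqrt(r)*(3 + r)/4 (Q(r) = -2 + ((3 + r)*sqrt(r))/4 = -2 + (sqrt(r)*(3 + r))/4 = -2 + sqrt(r)*(3 + r)/4)
Q(-40)*g(5) = (-2 + (-40)**(3/2)/4 + 3*sqrt(-40)/4)*5 = (-2 + (-80*I*sqrt(10))/4 + 3*(2*I*sqrt(10))/4)*5 = (-2 - 20*I*sqrt(10) + 3*I*sqrt(10)/2)*5 = (-2 - 37*I*sqrt(10)/2)*5 = -10 - 185*I*sqrt(10)/2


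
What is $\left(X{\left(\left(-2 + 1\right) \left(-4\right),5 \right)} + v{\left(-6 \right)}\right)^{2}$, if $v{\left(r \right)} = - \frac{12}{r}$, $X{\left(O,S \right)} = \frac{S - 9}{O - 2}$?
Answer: $0$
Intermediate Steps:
$X{\left(O,S \right)} = \frac{-9 + S}{-2 + O}$
$\left(X{\left(\left(-2 + 1\right) \left(-4\right),5 \right)} + v{\left(-6 \right)}\right)^{2} = \left(\frac{-9 + 5}{-2 + \left(-2 + 1\right) \left(-4\right)} - \frac{12}{-6}\right)^{2} = \left(\frac{1}{-2 - -4} \left(-4\right) - -2\right)^{2} = \left(\frac{1}{-2 + 4} \left(-4\right) + 2\right)^{2} = \left(\frac{1}{2} \left(-4\right) + 2\right)^{2} = \left(-2 + 2\right)^{2} = 0^{2} = 0$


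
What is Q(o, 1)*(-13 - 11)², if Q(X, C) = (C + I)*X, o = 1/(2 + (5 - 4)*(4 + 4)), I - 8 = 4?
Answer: 3744/5 ≈ 748.80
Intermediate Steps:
I = 12 (I = 8 + 4 = 12)
o = ⅒ (o = 1/(2 + 1*8) = 1/(2 + 8) = 1/10 = ⅒ ≈ 0.10000)
Q(X, C) = X*(12 + C) (Q(X, C) = (C + 12)*X = (12 + C)*X = X*(12 + C))
Q(o, 1)*(-13 - 11)² = ((12 + 1)/10)*(-13 - 11)² = ((⅒)*13)*(-24)² = (13/10)*576 = 3744/5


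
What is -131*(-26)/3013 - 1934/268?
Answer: -18757/3082 ≈ -6.0860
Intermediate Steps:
-131*(-26)/3013 - 1934/268 = 3406*(1/3013) - 1934*1/268 = 26/23 - 967/134 = -18757/3082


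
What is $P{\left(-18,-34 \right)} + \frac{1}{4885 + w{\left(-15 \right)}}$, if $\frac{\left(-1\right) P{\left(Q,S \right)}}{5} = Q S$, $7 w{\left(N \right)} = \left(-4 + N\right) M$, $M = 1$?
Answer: $- \frac{104578553}{34176} \approx -3060.0$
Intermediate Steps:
$w{\left(N \right)} = - \frac{4}{7} + \frac{N}{7}$ ($w{\left(N \right)} = \frac{\left(-4 + N\right) 1}{7} = \frac{-4 + N}{7} = - \frac{4}{7} + \frac{N}{7}$)
$P{\left(Q,S \right)} = - 5 Q S$
$P{\left(-18,-34 \right)} + \frac{1}{4885 + w{\left(-15 \right)}} = \left(-5\right) \left(-18\right) \left(-34\right) + \frac{1}{4885 + \left(- \frac{4}{7} + \frac{1}{7} \left(-15\right)\right)} = -3060 + \frac{1}{4885 - \frac{19}{7}} = -3060 + \frac{1}{\frac{34176}{7}} = -3060 + \frac{7}{34176} = - \frac{104578553}{34176}$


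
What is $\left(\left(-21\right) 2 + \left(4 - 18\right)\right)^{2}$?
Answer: $3136$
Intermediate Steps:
$\left(\left(-21\right) 2 + \left(4 - 18\right)\right)^{2} = \left(-42 + \left(4 - 18\right)\right)^{2} = \left(-42 - 14\right)^{2} = \left(-56\right)^{2} = 3136$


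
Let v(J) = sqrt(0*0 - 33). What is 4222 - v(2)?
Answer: 4222 - I*sqrt(33) ≈ 4222.0 - 5.7446*I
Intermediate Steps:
v(J) = I*sqrt(33) (v(J) = sqrt(0 - 33) = sqrt(-33) = I*sqrt(33))
4222 - v(2) = 4222 - I*sqrt(33)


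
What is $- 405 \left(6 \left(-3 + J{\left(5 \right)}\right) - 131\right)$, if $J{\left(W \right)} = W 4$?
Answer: $11745$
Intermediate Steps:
$J{\left(W \right)} = 4 W$
$- 405 \left(6 \left(-3 + J{\left(5 \right)}\right) - 131\right) = - 405 \left(6 \left(-3 + 4 \cdot 5\right) - 131\right) = - 405 \left(6 \left(-3 + 20\right) - 131\right) = - 405 \left(6 \cdot 17 - 131\right) = - 405 \left(102 - 131\right) = \left(-405\right) \left(-29\right) = 11745$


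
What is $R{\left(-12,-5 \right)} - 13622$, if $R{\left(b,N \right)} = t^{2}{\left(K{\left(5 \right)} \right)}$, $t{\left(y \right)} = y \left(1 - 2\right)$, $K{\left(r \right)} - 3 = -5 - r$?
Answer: $-13573$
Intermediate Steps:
$K{\left(r \right)} = -2 - r$ ($K{\left(r \right)} = 3 - \left(5 + r\right) = -2 - r$)
$t{\left(y \right)} = - y$ ($t{\left(y \right)} = y \left(-1\right) = - y$)
$R{\left(b,N \right)} = 49$ ($R{\left(b,N \right)} = \left(- (-2 - 5)\right)^{2} = \left(\left(-1\right) \left(-7\right)\right)^{2} = 7^{2} = 49$)
$R{\left(-12,-5 \right)} - 13622 = 49 - 13622 = -13573$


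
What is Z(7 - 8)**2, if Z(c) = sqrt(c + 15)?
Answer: 14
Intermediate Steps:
Z(c) = sqrt(15 + c)
Z(7 - 8)**2 = (sqrt(15 + (7 - 8)))**2 = (sqrt(15 - 1))**2 = (sqrt(14))**2 = 14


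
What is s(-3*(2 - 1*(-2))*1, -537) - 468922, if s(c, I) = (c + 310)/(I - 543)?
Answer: -253218029/540 ≈ -4.6892e+5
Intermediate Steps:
s(c, I) = (310 + c)/(-543 + I)
s(-3*(2 - 1*(-2))*1, -537) - 468922 = (310 - 3*(2 - 1*(-2))*1)/(-543 - 537) - 468922 = (310 - 3*(2 + 2)*1)/(-1080) - 468922 = -(310 - 3*4*1)/1080 - 468922 = -(310 - 12*1)/1080 - 468922 = -(310 - 12)/1080 - 468922 = -1/1080*298 - 468922 = -149/540 - 468922 = -253218029/540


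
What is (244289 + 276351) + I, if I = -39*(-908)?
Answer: 556052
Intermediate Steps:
I = 35412
(244289 + 276351) + I = (244289 + 276351) + 35412 = 520640 + 35412 = 556052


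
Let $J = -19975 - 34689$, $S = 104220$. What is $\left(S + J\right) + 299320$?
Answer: $348876$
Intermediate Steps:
$J = -54664$
$\left(S + J\right) + 299320 = \left(104220 - 54664\right) + 299320 = 49556 + 299320 = 348876$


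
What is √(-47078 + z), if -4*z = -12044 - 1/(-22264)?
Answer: I*√180523814638/2024 ≈ 209.92*I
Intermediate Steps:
z = 268147615/89056 (z = -(-12044 - 1/(-22264))/4 = -(-12044 - 1*(-1/22264))/4 = -(-12044 + 1/22264)/4 = -¼*(-268147615/22264) = 268147615/89056 ≈ 3011.0)
√(-47078 + z) = √(-47078 + 268147615/89056) = √(-3924430753/89056) = I*√180523814638/2024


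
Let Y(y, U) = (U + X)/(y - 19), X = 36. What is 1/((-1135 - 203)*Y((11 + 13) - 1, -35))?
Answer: -2/669 ≈ -0.0029895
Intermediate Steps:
Y(y, U) = (36 + U)/(-19 + y) (Y(y, U) = (U + 36)/(y - 19) = (36 + U)/(-19 + y))
1/((-1135 - 203)*Y((11 + 13) - 1, -35)) = 1/((-1135 - 203)*((36 - 35)/(-19 + ((11 + 13) - 1)))) = 1/(-1338/(-19 + (24 - 1))) = 1/(-1338/(-19 + 23)) = 1/(-1338/4) = 1/(-669/2) = -2/669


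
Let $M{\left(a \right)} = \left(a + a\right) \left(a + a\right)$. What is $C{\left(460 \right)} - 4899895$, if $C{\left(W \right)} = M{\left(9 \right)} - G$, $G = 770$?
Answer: $-4900341$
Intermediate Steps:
$M{\left(a \right)} = 4 a^{2}$ ($M{\left(a \right)} = 2 a 2 a = 4 a^{2}$)
$C{\left(W \right)} = -446$ ($C{\left(W \right)} = 4 \cdot 9^{2} - 770 = 4 \cdot 81 - 770 = 324 - 770 = -446$)
$C{\left(460 \right)} - 4899895 = -446 - 4899895 = -4900341$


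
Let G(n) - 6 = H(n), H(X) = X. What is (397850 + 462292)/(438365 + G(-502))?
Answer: 860142/437869 ≈ 1.9644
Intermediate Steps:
G(n) = 6 + n
(397850 + 462292)/(438365 + G(-502)) = (397850 + 462292)/(438365 + (6 - 502)) = 860142/(438365 - 496) = 860142/437869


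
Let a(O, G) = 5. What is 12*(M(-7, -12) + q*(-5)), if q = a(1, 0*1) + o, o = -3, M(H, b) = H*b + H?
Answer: 804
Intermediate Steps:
M(H, b) = H + H*b
q = 2 (q = 5 - 3 = 2)
12*(M(-7, -12) + q*(-5)) = 12*(-7*(1 - 12) + 2*(-5)) = 12*(-7*(-11) - 10) = 12*(77 - 10) = 12*67 = 804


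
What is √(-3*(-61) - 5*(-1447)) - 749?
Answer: -749 + √7418 ≈ -662.87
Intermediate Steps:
√(-3*(-61) - 5*(-1447)) - 749 = √(183 + 7235) - 749 = √7418 - 749 = -749 + √7418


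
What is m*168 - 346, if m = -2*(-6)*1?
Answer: 1670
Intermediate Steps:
m = 12 (m = 12*1 = 12)
m*168 - 346 = 12*168 - 346 = 2016 - 346 = 1670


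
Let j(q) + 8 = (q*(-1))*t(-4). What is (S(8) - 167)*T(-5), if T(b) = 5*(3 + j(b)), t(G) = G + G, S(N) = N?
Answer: 35775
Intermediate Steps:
t(G) = 2*G
j(q) = -8 + 8*q (j(q) = -8 + (q*(-1))*(2*(-4)) = -8 - q*(-8) = -8 + 8*q)
T(b) = -25 + 40*b (T(b) = 5*(3 + (-8 + 8*b)) = 5*(-5 + 8*b) = -25 + 40*b)
(S(8) - 167)*T(-5) = (8 - 167)*(-25 + 40*(-5)) = -159*(-25 - 200) = -159*(-225) = 35775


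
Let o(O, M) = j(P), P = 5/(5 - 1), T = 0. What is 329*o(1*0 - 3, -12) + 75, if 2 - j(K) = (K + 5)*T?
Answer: 733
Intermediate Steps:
P = 5/4 ≈ 1.2500
j(K) = 2 (j(K) = 2 - (K + 5)*0 = 2 - (5 + K)*0 = 2 - 1*0 = 2 + 0 = 2)
o(O, M) = 2
329*o(1*0 - 3, -12) + 75 = 329*2 + 75 = 658 + 75 = 733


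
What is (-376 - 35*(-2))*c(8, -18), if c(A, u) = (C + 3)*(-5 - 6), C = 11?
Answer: 47124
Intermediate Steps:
c(A, u) = -154 (c(A, u) = (11 + 3)*(-5 - 6) = 14*(-11) = -154)
(-376 - 35*(-2))*c(8, -18) = (-376 - 35*(-2))*(-154) = (-376 + 70)*(-154) = -306*(-154) = 47124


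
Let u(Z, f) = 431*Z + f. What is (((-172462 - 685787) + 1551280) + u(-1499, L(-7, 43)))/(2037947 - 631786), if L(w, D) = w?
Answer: 46955/1406161 ≈ 0.033392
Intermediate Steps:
u(Z, f) = f + 431*Z
(((-172462 - 685787) + 1551280) + u(-1499, L(-7, 43)))/(2037947 - 631786) = (((-172462 - 685787) + 1551280) + (-7 + 431*(-1499)))/(2037947 - 631786) = ((-858249 + 1551280) + (-7 - 646069))/1406161 = (693031 - 646076)*(1/1406161) = 46955*(1/1406161) = 46955/1406161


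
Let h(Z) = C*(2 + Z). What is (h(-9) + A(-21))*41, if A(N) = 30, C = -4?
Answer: 2378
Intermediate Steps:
h(Z) = -8 - 4*Z (h(Z) = -4*(2 + Z) = -8 - 4*Z)
(h(-9) + A(-21))*41 = ((-8 - 4*(-9)) + 30)*41 = ((-8 + 36) + 30)*41 = (28 + 30)*41 = 58*41 = 2378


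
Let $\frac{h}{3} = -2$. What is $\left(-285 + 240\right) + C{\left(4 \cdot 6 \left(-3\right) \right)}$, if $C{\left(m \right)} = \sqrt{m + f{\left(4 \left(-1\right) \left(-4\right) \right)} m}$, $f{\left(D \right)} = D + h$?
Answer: $-45 + 6 i \sqrt{22} \approx -45.0 + 28.142 i$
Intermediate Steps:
$h = -6$ ($h = 3 \left(-2\right) = -6$)
$f{\left(D \right)} = -6 + D$ ($f{\left(D \right)} = D - 6 = -6 + D$)
$C{\left(m \right)} = \sqrt{11} \sqrt{m}$ ($C{\left(m \right)} = \sqrt{m + \left(-6 + 4 \left(-1\right) \left(-4\right)\right) m} = \sqrt{m + \left(-6 - -16\right) m} = \sqrt{m + \left(-6 + 16\right) m} = \sqrt{m + 10 m} = \sqrt{11 m} = \sqrt{11} \sqrt{m}$)
$\left(-285 + 240\right) + C{\left(4 \cdot 6 \left(-3\right) \right)} = \left(-285 + 240\right) + \sqrt{11} \sqrt{4 \cdot 6 \left(-3\right)} = -45 + \sqrt{11} \sqrt{24 \left(-3\right)} = -45 + \sqrt{11} \sqrt{-72} = -45 + \sqrt{11} \cdot 6 i \sqrt{2} = -45 + 6 i \sqrt{22}$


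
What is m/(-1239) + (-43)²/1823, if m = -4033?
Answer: 9643070/2258697 ≈ 4.2693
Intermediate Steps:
m/(-1239) + (-43)²/1823 = -4033/(-1239) + (-43)²/1823 = -4033*(-1/1239) + 1849*(1/1823) = 4033/1239 + 1849/1823 = 9643070/2258697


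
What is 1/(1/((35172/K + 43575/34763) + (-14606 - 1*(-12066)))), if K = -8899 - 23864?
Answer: -964234355257/379646723 ≈ -2539.8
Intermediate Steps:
K = -32763
1/(1/((35172/K + 43575/34763) + (-14606 - 1*(-12066)))) = 1/(1/((35172/(-32763) + 43575/34763) + (-14606 - 1*(-12066)))) = 1/(1/((35172*(-1/32763) + 43575*(1/34763)) + (-14606 + 12066))) = 1/(1/((-11724/10921 + 43575/34763) - 2540)) = 1/(1/(68321163/379646723 - 2540)) = 1/(1/(-964234355257/379646723)) = 1/(-379646723/964234355257) = -964234355257/379646723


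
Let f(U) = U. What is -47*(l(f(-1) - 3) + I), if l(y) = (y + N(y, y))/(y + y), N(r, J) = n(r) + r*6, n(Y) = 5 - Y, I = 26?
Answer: -10669/8 ≈ -1333.6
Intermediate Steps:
N(r, J) = 5 + 5*r (N(r, J) = (5 - r) + r*6 = (5 - r) + 6*r = 5 + 5*r)
l(y) = (5 + 6*y)/(2*y) (l(y) = (y + (5 + 5*y))/(y + y) = (5 + 6*y)/((2*y)) = (5 + 6*y)*(1/(2*y)) = (5 + 6*y)/(2*y))
-47*(l(f(-1) - 3) + I) = -47*((3 + 5/(2*(-1 - 3))) + 26) = -47*((3 + (5/2)/(-4)) + 26) = -47*((3 + (5/2)*(-¼)) + 26) = -47*((3 - 5/8) + 26) = -47*(19/8 + 26) = -47*227/8 = -10669/8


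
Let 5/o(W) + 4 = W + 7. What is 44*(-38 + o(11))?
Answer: -11594/7 ≈ -1656.3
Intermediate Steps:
o(W) = 5/(3 + W) (o(W) = 5/(-4 + (W + 7)) = 5/(-4 + (7 + W)) = 5/(3 + W))
44*(-38 + o(11)) = 44*(-38 + 5/(3 + 11)) = 44*(-38 + 5/14) = 44*(-527/14) = -11594/7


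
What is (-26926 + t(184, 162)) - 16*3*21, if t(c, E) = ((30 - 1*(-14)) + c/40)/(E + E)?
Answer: -558677/20 ≈ -27934.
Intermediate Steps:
t(c, E) = (44 + c/40)/(2*E) (t(c, E) = ((30 + 14) + c*(1/40))/((2*E)) = (44 + c/40)*(1/(2*E)) = (44 + c/40)/(2*E))
(-26926 + t(184, 162)) - 16*3*21 = (-26926 + (1/80)*(1760 + 184)/162) - 16*3*21 = (-26926 + (1/80)*(1/162)*1944) - 48*21 = (-26926 + 3/20) - 1008 = -538517/20 - 1008 = -558677/20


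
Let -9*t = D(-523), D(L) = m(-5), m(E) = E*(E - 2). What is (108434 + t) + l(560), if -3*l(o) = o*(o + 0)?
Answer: 35071/9 ≈ 3896.8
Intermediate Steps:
l(o) = -o²/3 (l(o) = -o*(o + 0)/3 = -o*o/3 = -o²/3)
m(E) = E*(-2 + E)
D(L) = 35 (D(L) = -5*(-2 - 5) = -5*(-7) = 35)
t = -35/9 (t = -⅑*35 = -35/9 ≈ -3.8889)
(108434 + t) + l(560) = (108434 - 35/9) - ⅓*560² = 975871/9 - ⅓*313600 = 975871/9 - 313600/3 = 35071/9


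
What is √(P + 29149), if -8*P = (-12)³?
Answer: √29365 ≈ 171.36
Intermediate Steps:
P = 216 (P = -⅛*(-12)³ = -⅛*(-1728) = 216)
√(P + 29149) = √(216 + 29149) = √29365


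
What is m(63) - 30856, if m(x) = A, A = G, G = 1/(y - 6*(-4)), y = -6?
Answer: -555407/18 ≈ -30856.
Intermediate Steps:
G = 1/18 (G = 1/(-6 - 6*(-4)) = 1/(-6 + 24) = 1/18 ≈ 0.055556)
A = 1/18 ≈ 0.055556
m(x) = 1/18
m(63) - 30856 = 1/18 - 30856 = -555407/18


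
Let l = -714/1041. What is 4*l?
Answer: -952/347 ≈ -2.7435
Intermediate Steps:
l = -238/347 (l = -714*1/1041 = -238/347 ≈ -0.68588)
4*l = 4*(-238/347) = -952/347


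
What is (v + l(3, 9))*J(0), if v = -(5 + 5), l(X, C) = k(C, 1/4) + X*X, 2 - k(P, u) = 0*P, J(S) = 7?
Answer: 7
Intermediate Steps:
k(P, u) = 2 (k(P, u) = 2 - 0*P = 2 - 1*0 = 2 + 0 = 2)
l(X, C) = 2 + X² (l(X, C) = 2 + X*X = 2 + X²)
v = -10 (v = -1*10 = -10)
(v + l(3, 9))*J(0) = (-10 + (2 + 3²))*7 = (-10 + (2 + 9))*7 = (-10 + 11)*7 = 1*7 = 7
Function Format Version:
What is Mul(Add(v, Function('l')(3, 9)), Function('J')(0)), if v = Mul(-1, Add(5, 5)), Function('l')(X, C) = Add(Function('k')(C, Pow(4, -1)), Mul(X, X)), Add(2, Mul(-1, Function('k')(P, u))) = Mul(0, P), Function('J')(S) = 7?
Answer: 7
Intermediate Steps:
Function('k')(P, u) = 2 (Function('k')(P, u) = Add(2, Mul(-1, Mul(0, P))) = Add(2, Mul(-1, 0)) = Add(2, 0) = 2)
Function('l')(X, C) = Add(2, Pow(X, 2)) (Function('l')(X, C) = Add(2, Mul(X, X)) = Add(2, Pow(X, 2)))
v = -10 (v = Mul(-1, 10) = -10)
Mul(Add(v, Function('l')(3, 9)), Function('J')(0)) = Mul(Add(-10, Add(2, Pow(3, 2))), 7) = Mul(Add(-10, Add(2, 9)), 7) = Mul(Add(-10, 11), 7) = Mul(1, 7) = 7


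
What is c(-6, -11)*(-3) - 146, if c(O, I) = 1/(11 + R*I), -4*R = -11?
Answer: -11230/77 ≈ -145.84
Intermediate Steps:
R = 11/4 (R = -¼*(-11) = 11/4 ≈ 2.7500)
c(O, I) = 1/(11 + 11*I/4)
c(-6, -11)*(-3) - 146 = (4/(11*(4 - 11)))*(-3) - 146 = ((4/11)/(-7))*(-3) - 146 = ((4/11)*(-⅐))*(-3) - 146 = -4/77*(-3) - 146 = 12/77 - 146 = -11230/77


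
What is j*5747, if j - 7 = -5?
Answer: 11494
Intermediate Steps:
j = 2 (j = 7 - 5 = 2)
j*5747 = 2*5747 = 11494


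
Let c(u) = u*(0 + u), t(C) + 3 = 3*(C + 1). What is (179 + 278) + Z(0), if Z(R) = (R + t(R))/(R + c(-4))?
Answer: 457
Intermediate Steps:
t(C) = 3*C (t(C) = -3 + 3*(C + 1) = -3 + 3*(1 + C) = -3 + (3 + 3*C) = 3*C)
c(u) = u² (c(u) = u*u = u²)
Z(R) = 4*R/(16 + R) (Z(R) = (R + 3*R)/(R + (-4)²) = (4*R)/(R + 16) = (4*R)/(16 + R) = 4*R/(16 + R))
(179 + 278) + Z(0) = (179 + 278) + 4*0/(16 + 0) = 457 + 4*0/16 = 457 + 4*0*(1/16) = 457 + 0 = 457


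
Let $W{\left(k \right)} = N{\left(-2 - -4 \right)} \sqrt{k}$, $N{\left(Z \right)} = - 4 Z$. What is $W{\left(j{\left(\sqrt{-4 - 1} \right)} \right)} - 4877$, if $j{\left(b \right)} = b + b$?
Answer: $-4877 - 8 \sqrt[4]{-5} \sqrt{2} \approx -4889.0 - 11.963 i$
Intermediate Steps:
$j{\left(b \right)} = 2 b$
$W{\left(k \right)} = - 8 \sqrt{k}$ ($W{\left(k \right)} = - 4 \left(-2 - -4\right) \sqrt{k} = - 4 \left(-2 + 4\right) \sqrt{k} = \left(-4\right) 2 \sqrt{k} = - 8 \sqrt{k}$)
$W{\left(j{\left(\sqrt{-4 - 1} \right)} \right)} - 4877 = - 8 \sqrt{2 \sqrt{-4 - 1}} - 4877 = - 8 \sqrt{2 \sqrt{-5}} - 4877 = - 8 \sqrt{2 i \sqrt{5}} - 4877 = - 8 \sqrt{2} \sqrt[4]{5} \sqrt{i} - 4877 = -4877 - 8 \sqrt{2} \sqrt[4]{5} \sqrt{i}$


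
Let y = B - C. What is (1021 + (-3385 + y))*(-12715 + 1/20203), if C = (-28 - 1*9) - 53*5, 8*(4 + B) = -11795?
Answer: 909455580189/20203 ≈ 4.5016e+7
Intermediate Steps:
B = -11827/8 (B = -4 + (⅛)*(-11795) = -4 - 11795/8 = -11827/8 ≈ -1478.4)
C = -302 (C = (-28 - 9) - 265 = -37 - 265 = -302)
y = -9411/8 (y = -11827/8 - 1*(-302) = -11827/8 + 302 = -9411/8 ≈ -1176.4)
(1021 + (-3385 + y))*(-12715 + 1/20203) = (1021 + (-3385 - 9411/8))*(-12715 + 1/20203) = (1021 - 36491/8)*(-12715 + 1/20203) = -28323/8*(-256881144/20203) = 909455580189/20203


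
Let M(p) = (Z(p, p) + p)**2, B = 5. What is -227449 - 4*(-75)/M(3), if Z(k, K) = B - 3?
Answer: -227437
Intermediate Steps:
Z(k, K) = 2 (Z(k, K) = 5 - 3 = 2)
M(p) = (2 + p)**2
-227449 - 4*(-75)/M(3) = -227449 - 4*(-75)/((2 + 3)**2) = -227449 - (-300)/(5**2) = -227449 - (-300)/25 = -227449 - 1*(-12) = -227449 + 12 = -227437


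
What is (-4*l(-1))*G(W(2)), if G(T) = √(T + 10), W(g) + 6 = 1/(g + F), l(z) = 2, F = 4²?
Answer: -4*√146/3 ≈ -16.111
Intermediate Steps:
F = 16
W(g) = -6 + 1/(16 + g) (W(g) = -6 + 1/(g + 16) = -6 + 1/(16 + g))
G(T) = √(10 + T)
(-4*l(-1))*G(W(2)) = (-4*2)*√(10 + (-95 - 6*2)/(16 + 2)) = -8*√(10 + (-95 - 12)/18) = -8*√(10 + (1/18)*(-107)) = -8*√(10 - 107/18) = -4*√146/3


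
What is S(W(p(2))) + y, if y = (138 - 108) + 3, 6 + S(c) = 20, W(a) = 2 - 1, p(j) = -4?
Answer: 47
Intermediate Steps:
W(a) = 1
S(c) = 14 (S(c) = -6 + 20 = 14)
y = 33 (y = 30 + 3 = 33)
S(W(p(2))) + y = 14 + 33 = 47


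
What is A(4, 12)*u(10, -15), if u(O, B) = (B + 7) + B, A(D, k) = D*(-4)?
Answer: 368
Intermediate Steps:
A(D, k) = -4*D
u(O, B) = 7 + 2*B (u(O, B) = (7 + B) + B = 7 + 2*B)
A(4, 12)*u(10, -15) = (-4*4)*(7 + 2*(-15)) = -16*(7 - 30) = -16*(-23) = 368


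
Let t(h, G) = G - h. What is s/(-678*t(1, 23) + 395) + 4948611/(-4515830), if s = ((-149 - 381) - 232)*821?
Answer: 2753253499329/65574367430 ≈ 41.987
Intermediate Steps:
s = -625602 (s = (-530 - 232)*821 = -762*821 = -625602)
s/(-678*t(1, 23) + 395) + 4948611/(-4515830) = -625602/(-678*(23 - 1*1) + 395) + 4948611/(-4515830) = -625602/(-678*(23 - 1) + 395) + 4948611*(-1/4515830) = -625602/(-678*22 + 395) - 4948611/4515830 = -625602/(-14916 + 395) - 4948611/4515830 = -625602/(-14521) - 4948611/4515830 = -625602*(-1/14521) - 4948611/4515830 = 625602/14521 - 4948611/4515830 = 2753253499329/65574367430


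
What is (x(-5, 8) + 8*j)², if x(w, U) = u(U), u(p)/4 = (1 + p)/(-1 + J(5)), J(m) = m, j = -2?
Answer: 49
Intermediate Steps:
u(p) = 1 + p (u(p) = 4*((1 + p)/(-1 + 5)) = 4*((1 + p)/4) = 4*((1 + p)*(¼)) = 4*(¼ + p/4) = 1 + p)
x(w, U) = 1 + U
(x(-5, 8) + 8*j)² = ((1 + 8) + 8*(-2))² = (9 - 16)² = (-7)² = 49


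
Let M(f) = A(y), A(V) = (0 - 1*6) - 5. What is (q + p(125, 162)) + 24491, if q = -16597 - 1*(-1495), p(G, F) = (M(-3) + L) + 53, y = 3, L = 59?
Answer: 9490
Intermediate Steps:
A(V) = -11 (A(V) = (0 - 6) - 5 = -6 - 5 = -11)
M(f) = -11
p(G, F) = 101 (p(G, F) = (-11 + 59) + 53 = 48 + 53 = 101)
q = -15102 (q = -16597 + 1495 = -15102)
(q + p(125, 162)) + 24491 = (-15102 + 101) + 24491 = -15001 + 24491 = 9490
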